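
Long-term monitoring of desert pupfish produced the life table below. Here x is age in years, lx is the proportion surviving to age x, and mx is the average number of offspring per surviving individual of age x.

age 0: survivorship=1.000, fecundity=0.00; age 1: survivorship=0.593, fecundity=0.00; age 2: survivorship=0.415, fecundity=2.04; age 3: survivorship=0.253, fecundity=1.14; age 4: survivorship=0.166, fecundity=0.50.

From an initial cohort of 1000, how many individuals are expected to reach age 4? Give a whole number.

166

Expected survivors = N0 · l_4 = 1000 × 0.166 = 166 → 166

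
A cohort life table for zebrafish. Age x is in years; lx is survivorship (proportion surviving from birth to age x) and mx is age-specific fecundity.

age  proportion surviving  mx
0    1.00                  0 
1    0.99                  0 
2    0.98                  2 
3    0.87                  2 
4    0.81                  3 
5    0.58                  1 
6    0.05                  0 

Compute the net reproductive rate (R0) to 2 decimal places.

6.71

lx·mx by age: 0, 0, 1.96, 1.74, 2.43, 0.58, 0
R0 = Σ lx·mx = 6.71 → 6.71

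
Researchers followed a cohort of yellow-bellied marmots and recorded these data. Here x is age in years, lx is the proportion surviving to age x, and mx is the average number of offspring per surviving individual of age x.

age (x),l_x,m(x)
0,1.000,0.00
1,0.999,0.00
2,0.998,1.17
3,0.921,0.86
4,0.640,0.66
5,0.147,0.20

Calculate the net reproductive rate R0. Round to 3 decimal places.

lx·mx by age: 0, 0, 1.16766, 0.79206, 0.4224, 0.0294
R0 = Σ lx·mx = 2.41152 → 2.412

2.412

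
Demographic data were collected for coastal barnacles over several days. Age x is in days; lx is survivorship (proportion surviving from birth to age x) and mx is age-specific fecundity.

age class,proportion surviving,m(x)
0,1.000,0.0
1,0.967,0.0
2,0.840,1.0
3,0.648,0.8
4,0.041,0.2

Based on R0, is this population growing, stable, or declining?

growing

R0 = Σ lx·mx = 0 + 0 + 0.84 + 0.5184 + 0.0082 = 1.3666
R0 > 1, so the population is growing.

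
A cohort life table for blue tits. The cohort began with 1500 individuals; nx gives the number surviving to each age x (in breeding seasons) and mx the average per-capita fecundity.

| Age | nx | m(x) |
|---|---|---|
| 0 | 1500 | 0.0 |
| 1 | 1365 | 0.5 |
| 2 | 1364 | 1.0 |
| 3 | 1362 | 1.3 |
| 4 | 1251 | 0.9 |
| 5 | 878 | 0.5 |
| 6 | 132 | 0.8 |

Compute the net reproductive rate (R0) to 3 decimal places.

lx = nx/n0 = nx/1500: 1, 0.91, 0.90933…, 0.908, 0.834, 0.58533…, 0.088
lx·mx by age: 0, 0.455, 0.909333…, 1.1804, 0.7506, 0.292667…, 0.0704
R0 = Σ lx·mx = 3.6584… → 3.658

3.658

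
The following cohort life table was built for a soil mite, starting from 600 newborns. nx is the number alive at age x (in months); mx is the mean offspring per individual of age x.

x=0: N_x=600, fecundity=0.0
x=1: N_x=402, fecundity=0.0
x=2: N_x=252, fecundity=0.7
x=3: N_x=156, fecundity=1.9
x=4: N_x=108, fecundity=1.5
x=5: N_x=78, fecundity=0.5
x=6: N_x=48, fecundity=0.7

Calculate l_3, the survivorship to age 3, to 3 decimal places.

l_3 = n_3/n_0 = 156/600 = 0.26 → 0.260

0.260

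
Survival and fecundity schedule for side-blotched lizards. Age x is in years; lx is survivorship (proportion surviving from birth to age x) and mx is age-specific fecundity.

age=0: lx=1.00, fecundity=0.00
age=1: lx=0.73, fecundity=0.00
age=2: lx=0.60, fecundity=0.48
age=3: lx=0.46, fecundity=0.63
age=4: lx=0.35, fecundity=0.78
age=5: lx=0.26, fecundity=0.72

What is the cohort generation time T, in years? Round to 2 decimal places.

lx·mx: 0, 0, 0.288, 0.2898, 0.273, 0.1872 → R0 = 1.038
x·lx·mx: 0, 0, 0.576, 0.8694, 1.092, 0.936 → Σ = 3.4734
T = 3.4734 / 1.038 = 3.346243… → 3.35

3.35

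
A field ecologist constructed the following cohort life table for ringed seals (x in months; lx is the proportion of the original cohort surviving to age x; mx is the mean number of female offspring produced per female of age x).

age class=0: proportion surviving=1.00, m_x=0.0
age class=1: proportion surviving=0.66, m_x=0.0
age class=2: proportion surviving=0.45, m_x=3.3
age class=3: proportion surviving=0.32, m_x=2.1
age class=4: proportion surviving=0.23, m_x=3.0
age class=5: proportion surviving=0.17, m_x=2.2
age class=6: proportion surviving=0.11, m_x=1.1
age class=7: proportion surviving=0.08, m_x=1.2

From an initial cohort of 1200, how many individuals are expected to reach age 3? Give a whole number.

Expected survivors = N0 · l_3 = 1200 × 0.32 = 384 → 384

384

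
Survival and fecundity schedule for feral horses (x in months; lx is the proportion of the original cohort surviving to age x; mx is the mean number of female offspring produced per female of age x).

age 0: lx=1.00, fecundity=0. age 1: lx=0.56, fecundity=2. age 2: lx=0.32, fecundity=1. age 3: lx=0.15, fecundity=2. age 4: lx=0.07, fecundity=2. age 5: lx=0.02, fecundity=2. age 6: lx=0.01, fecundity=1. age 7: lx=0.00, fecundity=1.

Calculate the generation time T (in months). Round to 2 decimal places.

lx·mx: 0, 1.12, 0.32, 0.3, 0.14, 0.04, 0.01, 0 → R0 = 1.93
x·lx·mx: 0, 1.12, 0.64, 0.9, 0.56, 0.2, 0.06, 0 → Σ = 3.48
T = 3.48 / 1.93 = 1.803109… → 1.80

1.80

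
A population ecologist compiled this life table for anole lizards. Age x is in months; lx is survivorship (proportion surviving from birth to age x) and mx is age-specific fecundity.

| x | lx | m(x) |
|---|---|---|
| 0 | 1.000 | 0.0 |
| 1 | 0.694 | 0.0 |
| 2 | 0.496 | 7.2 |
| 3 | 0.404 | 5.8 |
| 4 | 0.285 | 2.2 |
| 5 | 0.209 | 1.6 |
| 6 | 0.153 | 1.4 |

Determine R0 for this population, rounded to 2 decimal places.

lx·mx by age: 0, 0, 3.5712, 2.3432, 0.627, 0.3344, 0.2142
R0 = Σ lx·mx = 7.09 → 7.09

7.09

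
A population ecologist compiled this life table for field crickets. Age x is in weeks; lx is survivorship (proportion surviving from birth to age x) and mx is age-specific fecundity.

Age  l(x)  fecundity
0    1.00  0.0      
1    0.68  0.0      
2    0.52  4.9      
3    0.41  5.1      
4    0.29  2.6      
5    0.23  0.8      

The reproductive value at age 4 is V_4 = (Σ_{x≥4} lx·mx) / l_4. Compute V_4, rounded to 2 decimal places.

lx·mx for x ≥ 4: 0.754, 0.184 → sum = 0.938
V_4 = 0.938 / l_4 = 0.938 / 0.29 = 3.234483… → 3.23

3.23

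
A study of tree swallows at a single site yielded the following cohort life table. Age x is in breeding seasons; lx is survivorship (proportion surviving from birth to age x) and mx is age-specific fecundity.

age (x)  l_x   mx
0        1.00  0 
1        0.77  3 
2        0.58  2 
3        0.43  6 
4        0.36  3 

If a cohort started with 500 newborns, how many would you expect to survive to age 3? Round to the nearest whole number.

215

Expected survivors = N0 · l_3 = 500 × 0.43 = 215 → 215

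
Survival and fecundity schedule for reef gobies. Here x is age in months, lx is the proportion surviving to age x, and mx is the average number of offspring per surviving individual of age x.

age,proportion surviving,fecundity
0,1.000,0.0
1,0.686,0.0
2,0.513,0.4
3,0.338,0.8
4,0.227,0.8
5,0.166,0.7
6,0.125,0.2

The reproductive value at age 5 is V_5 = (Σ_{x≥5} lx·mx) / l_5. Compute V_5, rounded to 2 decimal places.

0.85

lx·mx for x ≥ 5: 0.1162, 0.025 → sum = 0.1412
V_5 = 0.1412 / l_5 = 0.1412 / 0.166 = 0.850602… → 0.85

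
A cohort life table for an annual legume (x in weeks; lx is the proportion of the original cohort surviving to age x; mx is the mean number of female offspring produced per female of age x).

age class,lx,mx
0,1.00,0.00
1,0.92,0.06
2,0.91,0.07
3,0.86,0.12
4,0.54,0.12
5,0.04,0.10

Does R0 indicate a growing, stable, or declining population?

R0 = Σ lx·mx = 0 + 0.0552 + 0.0637 + 0.1032 + 0.0648 + 0.004 = 0.2909
R0 < 1, so the population is declining.

declining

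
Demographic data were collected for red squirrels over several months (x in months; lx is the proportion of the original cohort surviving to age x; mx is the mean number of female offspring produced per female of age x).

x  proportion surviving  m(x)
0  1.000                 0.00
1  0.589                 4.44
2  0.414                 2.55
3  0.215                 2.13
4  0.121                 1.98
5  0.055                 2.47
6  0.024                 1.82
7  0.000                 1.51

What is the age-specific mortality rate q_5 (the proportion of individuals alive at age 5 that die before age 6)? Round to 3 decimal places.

q_5 = (l_5 − l_6) / l_5 = (0.055 − 0.024) / 0.055
     = 0.031 / 0.055 = 0.563636… → 0.564

0.564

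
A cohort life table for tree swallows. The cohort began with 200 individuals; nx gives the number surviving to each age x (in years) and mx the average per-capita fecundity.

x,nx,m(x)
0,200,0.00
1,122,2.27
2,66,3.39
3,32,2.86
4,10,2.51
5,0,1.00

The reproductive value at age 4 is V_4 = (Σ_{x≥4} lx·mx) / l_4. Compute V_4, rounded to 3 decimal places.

lx = nx/n0 = nx/200: 1, 0.61, 0.33, 0.16, 0.05, 0
lx·mx for x ≥ 4: 0.1255, 0 → sum = 0.1255
V_4 = 0.1255 / l_4 = 0.1255 / 0.05 = 2.51 → 2.510

2.510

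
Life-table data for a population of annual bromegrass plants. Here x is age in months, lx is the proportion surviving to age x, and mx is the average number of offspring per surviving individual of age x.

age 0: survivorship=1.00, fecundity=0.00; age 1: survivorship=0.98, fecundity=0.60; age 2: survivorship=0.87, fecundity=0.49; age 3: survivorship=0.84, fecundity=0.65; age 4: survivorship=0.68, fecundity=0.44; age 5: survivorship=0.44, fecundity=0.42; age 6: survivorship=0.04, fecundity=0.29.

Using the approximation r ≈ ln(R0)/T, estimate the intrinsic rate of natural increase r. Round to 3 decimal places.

0.281

R0 = Σ lx·mx = 0 + 0.588 + 0.4263 + 0.546 + 0.2992 + 0.1848 + 0.0116 = 2.0559
Σ x·lx·mx = 5.269; T = 5.269/2.0559 = 2.56287…
r ≈ ln(R0)/T = ln(2.0559)/2.56287… = 0.28121… → 0.281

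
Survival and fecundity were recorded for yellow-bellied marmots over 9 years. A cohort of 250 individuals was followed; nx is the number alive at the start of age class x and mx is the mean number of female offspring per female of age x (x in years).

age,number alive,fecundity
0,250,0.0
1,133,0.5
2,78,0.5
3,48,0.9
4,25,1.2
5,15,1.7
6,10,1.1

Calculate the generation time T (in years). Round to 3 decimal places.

lx = nx/n0 = nx/250: 1, 0.532, 0.312, 0.192, 0.1, 0.06, 0.04
lx·mx: 0, 0.266, 0.156, 0.1728, 0.12, 0.102, 0.044 → R0 = 0.8608
x·lx·mx: 0, 0.266, 0.312, 0.5184, 0.48, 0.51, 0.264 → Σ = 2.3504
T = 2.3504 / 0.8608 = 2.730483… → 2.730

2.730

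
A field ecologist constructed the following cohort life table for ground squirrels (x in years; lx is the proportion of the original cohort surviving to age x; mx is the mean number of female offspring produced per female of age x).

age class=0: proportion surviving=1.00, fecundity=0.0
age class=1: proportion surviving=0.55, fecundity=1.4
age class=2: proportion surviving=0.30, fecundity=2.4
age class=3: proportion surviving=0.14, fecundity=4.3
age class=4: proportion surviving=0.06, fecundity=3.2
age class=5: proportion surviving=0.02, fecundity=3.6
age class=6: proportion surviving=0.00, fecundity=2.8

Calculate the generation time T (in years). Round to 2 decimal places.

2.18

lx·mx: 0, 0.77, 0.72, 0.602, 0.192, 0.072, 0 → R0 = 2.356
x·lx·mx: 0, 0.77, 1.44, 1.806, 0.768, 0.36, 0 → Σ = 5.144
T = 5.144 / 2.356 = 2.183362… → 2.18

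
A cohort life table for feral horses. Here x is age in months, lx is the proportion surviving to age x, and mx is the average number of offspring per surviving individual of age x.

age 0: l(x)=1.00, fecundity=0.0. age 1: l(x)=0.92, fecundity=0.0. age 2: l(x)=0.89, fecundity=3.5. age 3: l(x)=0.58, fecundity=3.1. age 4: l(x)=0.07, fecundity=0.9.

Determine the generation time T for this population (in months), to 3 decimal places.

2.387

lx·mx: 0, 0, 3.115, 1.798, 0.063 → R0 = 4.976
x·lx·mx: 0, 0, 6.23, 5.394, 0.252 → Σ = 11.876
T = 11.876 / 4.976 = 2.386656… → 2.387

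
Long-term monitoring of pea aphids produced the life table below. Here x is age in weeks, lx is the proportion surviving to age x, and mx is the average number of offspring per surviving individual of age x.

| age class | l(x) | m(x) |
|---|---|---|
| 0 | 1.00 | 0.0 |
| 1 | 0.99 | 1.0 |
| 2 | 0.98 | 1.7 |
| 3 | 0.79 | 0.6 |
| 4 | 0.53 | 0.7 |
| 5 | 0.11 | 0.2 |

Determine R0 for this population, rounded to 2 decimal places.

lx·mx by age: 0, 0.99, 1.666, 0.474, 0.371, 0.022
R0 = Σ lx·mx = 3.523 → 3.52

3.52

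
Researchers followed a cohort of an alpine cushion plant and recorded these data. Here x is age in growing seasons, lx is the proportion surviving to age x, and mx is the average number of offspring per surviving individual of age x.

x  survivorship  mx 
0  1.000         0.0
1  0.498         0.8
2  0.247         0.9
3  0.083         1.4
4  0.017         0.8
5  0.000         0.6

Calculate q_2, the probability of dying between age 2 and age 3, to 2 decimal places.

0.66

q_2 = (l_2 − l_3) / l_2 = (0.247 − 0.083) / 0.247
     = 0.164 / 0.247 = 0.663968… → 0.66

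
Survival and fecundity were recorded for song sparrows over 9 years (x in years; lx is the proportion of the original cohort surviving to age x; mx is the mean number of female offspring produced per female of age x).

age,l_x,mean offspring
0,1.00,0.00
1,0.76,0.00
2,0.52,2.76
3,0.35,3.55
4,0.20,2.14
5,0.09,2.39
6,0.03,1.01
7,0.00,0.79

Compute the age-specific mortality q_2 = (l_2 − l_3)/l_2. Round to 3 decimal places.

q_2 = (l_2 − l_3) / l_2 = (0.52 − 0.35) / 0.52
     = 0.17 / 0.52 = 0.326923… → 0.327

0.327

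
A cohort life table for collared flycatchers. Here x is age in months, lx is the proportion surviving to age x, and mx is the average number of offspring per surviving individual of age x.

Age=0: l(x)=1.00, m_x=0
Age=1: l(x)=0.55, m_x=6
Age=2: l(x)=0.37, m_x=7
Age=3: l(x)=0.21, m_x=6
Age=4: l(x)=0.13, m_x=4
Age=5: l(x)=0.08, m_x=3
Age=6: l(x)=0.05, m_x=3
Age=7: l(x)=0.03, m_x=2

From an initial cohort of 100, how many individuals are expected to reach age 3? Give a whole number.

21

Expected survivors = N0 · l_3 = 100 × 0.21 = 21 → 21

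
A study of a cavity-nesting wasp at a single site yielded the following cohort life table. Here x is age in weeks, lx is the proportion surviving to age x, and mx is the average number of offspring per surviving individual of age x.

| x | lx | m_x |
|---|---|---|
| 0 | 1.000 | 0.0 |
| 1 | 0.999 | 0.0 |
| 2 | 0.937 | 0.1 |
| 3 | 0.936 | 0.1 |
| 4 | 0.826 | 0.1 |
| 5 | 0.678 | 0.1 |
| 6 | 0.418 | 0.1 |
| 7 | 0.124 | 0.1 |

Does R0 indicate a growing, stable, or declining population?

declining

R0 = Σ lx·mx = 0 + 0 + 0.0937 + 0.0936 + 0.0826 + 0.0678 + 0.0418 + 0.0124 = 0.3919
R0 < 1, so the population is declining.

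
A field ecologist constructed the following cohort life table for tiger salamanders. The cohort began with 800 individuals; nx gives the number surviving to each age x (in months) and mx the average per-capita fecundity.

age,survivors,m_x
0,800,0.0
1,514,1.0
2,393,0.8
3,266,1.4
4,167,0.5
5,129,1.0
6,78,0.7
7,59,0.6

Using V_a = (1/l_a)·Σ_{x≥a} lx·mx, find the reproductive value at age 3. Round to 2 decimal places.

lx = nx/n0 = nx/800: 1, 0.6425, 0.49125, 0.3325, 0.20875, 0.16125, 0.0975, 0.07375
lx·mx for x ≥ 3: 0.4655, 0.104375, 0.16125, 0.06825, 0.04425 → sum = 0.843625
V_3 = 0.843625 / l_3 = 0.843625 / 0.3325 = 2.537218… → 2.54

2.54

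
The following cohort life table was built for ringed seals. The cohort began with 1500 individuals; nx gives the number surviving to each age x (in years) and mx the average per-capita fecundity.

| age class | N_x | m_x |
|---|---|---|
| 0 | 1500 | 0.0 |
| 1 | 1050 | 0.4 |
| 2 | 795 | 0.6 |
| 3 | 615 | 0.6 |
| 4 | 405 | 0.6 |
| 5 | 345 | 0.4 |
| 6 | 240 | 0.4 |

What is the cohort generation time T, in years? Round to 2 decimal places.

2.71

lx = nx/n0 = nx/1500: 1, 0.7, 0.53, 0.41, 0.27, 0.23, 0.16
lx·mx: 0, 0.28, 0.318, 0.246, 0.162, 0.092, 0.064 → R0 = 1.162
x·lx·mx: 0, 0.28, 0.636, 0.738, 0.648, 0.46, 0.384 → Σ = 3.146
T = 3.146 / 1.162 = 2.707401… → 2.71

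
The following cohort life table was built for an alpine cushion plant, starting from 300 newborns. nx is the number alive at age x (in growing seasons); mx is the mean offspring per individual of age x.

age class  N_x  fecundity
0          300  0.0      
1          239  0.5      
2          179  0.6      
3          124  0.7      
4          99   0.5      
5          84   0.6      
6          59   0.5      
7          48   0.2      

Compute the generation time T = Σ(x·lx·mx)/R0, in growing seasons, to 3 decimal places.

2.847

lx = nx/n0 = nx/300: 1, 0.79667…, 0.59667…, 0.41333…, 0.33, 0.28, 0.19667…, 0.16
lx·mx: 0, 0.398333…, 0.358…, 0.289333…, 0.165, 0.168, 0.098333…, 0.032 → R0 = 1.509…
x·lx·mx: 0, 0.398333…, 0.716…, 0.868…, 0.66, 0.84, 0.59…, 0.224 → Σ = 4.296333…
T = 4.296333… / 1.509… = 2.847139… → 2.847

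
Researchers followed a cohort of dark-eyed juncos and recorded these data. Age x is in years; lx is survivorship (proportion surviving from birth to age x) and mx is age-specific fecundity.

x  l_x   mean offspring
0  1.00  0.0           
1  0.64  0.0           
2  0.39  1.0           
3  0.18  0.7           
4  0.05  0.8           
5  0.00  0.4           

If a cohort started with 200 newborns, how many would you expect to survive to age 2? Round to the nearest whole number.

78

Expected survivors = N0 · l_2 = 200 × 0.39 = 78 → 78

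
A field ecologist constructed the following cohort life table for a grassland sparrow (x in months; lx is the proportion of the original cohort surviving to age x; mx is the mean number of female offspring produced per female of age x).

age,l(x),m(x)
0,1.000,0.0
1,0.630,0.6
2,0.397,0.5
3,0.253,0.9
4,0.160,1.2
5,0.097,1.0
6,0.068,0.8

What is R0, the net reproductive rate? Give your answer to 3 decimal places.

lx·mx by age: 0, 0.378, 0.1985, 0.2277, 0.192, 0.097, 0.0544
R0 = Σ lx·mx = 1.1476 → 1.148

1.148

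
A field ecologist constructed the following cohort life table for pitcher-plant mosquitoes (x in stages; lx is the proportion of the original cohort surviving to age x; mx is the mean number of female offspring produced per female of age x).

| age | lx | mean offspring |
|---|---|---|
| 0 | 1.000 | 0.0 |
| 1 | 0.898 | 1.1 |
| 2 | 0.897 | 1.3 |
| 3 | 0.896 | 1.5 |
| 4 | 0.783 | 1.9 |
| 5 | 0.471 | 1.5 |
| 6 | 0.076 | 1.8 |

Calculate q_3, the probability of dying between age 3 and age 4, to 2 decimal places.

q_3 = (l_3 − l_4) / l_3 = (0.896 − 0.783) / 0.896
     = 0.113 / 0.896 = 0.126116… → 0.13

0.13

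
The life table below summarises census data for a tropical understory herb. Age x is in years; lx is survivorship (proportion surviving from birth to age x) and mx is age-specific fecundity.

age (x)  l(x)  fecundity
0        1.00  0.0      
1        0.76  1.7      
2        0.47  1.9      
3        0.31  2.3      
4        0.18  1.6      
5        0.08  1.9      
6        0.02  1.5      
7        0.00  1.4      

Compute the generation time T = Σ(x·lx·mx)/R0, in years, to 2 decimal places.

2.17

lx·mx: 0, 1.292, 0.893, 0.713, 0.288, 0.152, 0.03, 0 → R0 = 3.368
x·lx·mx: 0, 1.292, 1.786, 2.139, 1.152, 0.76, 0.18, 0 → Σ = 7.309
T = 7.309 / 3.368 = 2.170131… → 2.17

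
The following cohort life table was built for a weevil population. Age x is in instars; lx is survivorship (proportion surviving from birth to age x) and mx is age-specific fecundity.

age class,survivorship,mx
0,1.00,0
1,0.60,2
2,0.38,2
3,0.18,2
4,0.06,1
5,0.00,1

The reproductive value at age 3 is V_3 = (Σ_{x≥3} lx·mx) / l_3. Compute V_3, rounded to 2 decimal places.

lx·mx for x ≥ 3: 0.36, 0.06, 0 → sum = 0.42
V_3 = 0.42 / l_3 = 0.42 / 0.18 = 2.333333… → 2.33

2.33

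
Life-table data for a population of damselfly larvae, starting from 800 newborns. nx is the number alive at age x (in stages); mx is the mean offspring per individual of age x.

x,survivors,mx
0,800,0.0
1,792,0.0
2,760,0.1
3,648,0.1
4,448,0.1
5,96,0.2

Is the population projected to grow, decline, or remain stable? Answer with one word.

declining

lx = nx/n0 = nx/800: 1, 0.99, 0.95, 0.81, 0.56, 0.12
R0 = Σ lx·mx = 0 + 0 + 0.095 + 0.081 + 0.056 + 0.024 = 0.256
R0 < 1, so the population is declining.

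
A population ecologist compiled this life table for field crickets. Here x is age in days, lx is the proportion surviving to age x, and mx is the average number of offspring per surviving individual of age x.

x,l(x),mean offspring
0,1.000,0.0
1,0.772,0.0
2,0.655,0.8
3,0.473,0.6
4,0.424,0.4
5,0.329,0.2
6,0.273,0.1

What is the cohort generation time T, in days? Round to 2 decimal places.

lx·mx: 0, 0, 0.524, 0.2838, 0.1696, 0.0658, 0.0273 → R0 = 1.0705
x·lx·mx: 0, 0, 1.048, 0.8514, 0.6784, 0.329, 0.1638 → Σ = 3.0706
T = 3.0706 / 1.0705 = 2.868379… → 2.87

2.87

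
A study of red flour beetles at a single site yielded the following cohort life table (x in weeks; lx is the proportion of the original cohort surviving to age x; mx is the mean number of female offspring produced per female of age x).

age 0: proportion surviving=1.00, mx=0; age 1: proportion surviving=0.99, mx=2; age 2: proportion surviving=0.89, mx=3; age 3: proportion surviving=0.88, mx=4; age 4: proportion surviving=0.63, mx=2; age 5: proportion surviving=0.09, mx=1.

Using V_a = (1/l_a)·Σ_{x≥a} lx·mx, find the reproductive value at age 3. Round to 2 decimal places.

lx·mx for x ≥ 3: 3.52, 1.26, 0.09 → sum = 4.87
V_3 = 4.87 / l_3 = 4.87 / 0.88 = 5.534091… → 5.53

5.53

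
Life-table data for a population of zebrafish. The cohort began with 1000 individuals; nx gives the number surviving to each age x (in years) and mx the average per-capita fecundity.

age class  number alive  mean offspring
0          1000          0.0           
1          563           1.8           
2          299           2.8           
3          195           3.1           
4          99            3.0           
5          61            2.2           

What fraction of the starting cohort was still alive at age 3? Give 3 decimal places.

l_3 = n_3/n_0 = 195/1000 = 0.195 → 0.195

0.195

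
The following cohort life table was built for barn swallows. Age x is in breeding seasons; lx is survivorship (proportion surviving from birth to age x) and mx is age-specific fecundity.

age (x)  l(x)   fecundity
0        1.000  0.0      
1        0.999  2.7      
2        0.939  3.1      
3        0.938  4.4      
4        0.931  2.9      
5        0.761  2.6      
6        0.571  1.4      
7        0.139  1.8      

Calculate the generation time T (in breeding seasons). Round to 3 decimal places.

lx·mx: 0, 2.6973, 2.9109, 4.1272, 2.6999, 1.9786, 0.7994, 0.2502 → R0 = 15.4635
x·lx·mx: 0, 2.6973, 5.8218, 12.3816, 10.7996, 9.893, 4.7964, 1.7514 → Σ = 48.1411
T = 48.1411 / 15.4635 = 3.113209… → 3.113

3.113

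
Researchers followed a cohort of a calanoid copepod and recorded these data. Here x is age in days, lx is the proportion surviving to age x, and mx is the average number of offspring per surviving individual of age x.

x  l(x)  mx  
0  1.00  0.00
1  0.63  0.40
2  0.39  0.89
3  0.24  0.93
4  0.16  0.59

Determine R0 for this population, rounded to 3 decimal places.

lx·mx by age: 0, 0.252, 0.3471, 0.2232, 0.0944
R0 = Σ lx·mx = 0.9167 → 0.917

0.917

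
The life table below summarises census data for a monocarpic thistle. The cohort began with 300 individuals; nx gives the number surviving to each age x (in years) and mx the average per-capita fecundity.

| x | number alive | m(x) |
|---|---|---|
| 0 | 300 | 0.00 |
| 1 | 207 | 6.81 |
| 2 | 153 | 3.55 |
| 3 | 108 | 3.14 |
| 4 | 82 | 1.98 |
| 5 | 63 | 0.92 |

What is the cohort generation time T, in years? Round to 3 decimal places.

lx = nx/n0 = nx/300: 1, 0.69, 0.51, 0.36, 0.27333…, 0.21
lx·mx: 0, 4.6989, 1.8105, 1.1304, 0.5412…, 0.1932 → R0 = 8.3742…
x·lx·mx: 0, 4.6989, 3.621, 3.3912, 2.1648…, 0.966 → Σ = 14.8419…
T = 14.8419… / 8.3742… = 1.772336… → 1.772

1.772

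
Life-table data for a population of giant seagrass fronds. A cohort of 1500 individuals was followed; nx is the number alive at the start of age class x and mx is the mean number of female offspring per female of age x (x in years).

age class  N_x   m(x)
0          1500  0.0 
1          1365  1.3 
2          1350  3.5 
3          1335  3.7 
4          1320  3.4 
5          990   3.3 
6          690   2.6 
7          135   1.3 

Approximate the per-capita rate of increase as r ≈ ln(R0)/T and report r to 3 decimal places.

0.775

lx = nx/n0 = nx/1500: 1, 0.91, 0.9, 0.89, 0.88, 0.66, 0.46, 0.09
R0 = Σ lx·mx = 0 + 1.183 + 3.15 + 3.293 + 2.992 + 2.178 + 1.196 + 0.117 = 14.109
Σ x·lx·mx = 48.215; T = 48.215/14.109 = 3.41732…
r ≈ ln(R0)/T = ln(14.109)/3.41732… = 0.77453… → 0.775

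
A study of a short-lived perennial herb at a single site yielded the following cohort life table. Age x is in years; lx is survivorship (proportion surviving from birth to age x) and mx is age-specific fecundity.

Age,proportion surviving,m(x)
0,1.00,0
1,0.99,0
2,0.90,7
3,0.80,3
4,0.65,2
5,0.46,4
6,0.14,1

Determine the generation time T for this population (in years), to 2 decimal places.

2.92

lx·mx: 0, 0, 6.3, 2.4, 1.3, 1.84, 0.14 → R0 = 11.98
x·lx·mx: 0, 0, 12.6, 7.2, 5.2, 9.2, 0.84 → Σ = 35.04
T = 35.04 / 11.98 = 2.924875… → 2.92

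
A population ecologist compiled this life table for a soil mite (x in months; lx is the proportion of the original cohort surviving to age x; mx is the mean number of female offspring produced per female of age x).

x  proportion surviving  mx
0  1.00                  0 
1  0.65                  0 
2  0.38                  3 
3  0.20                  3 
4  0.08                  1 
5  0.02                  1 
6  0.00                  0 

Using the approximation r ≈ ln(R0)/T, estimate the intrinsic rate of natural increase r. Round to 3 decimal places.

R0 = Σ lx·mx = 0 + 0 + 1.14 + 0.6 + 0.08 + 0.02 + 0 = 1.84
Σ x·lx·mx = 4.5; T = 4.5/1.84 = 2.44565…
r ≈ ln(R0)/T = ln(1.84)/2.44565… = 0.24933… → 0.249

0.249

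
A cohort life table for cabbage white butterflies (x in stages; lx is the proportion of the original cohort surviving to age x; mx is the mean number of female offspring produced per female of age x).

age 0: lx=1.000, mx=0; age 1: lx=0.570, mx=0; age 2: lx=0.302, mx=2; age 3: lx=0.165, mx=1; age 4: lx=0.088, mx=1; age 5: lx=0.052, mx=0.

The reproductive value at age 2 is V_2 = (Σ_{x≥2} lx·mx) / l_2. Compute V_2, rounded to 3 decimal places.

lx·mx for x ≥ 2: 0.604, 0.165, 0.088, 0 → sum = 0.857
V_2 = 0.857 / l_2 = 0.857 / 0.302 = 2.837748… → 2.838

2.838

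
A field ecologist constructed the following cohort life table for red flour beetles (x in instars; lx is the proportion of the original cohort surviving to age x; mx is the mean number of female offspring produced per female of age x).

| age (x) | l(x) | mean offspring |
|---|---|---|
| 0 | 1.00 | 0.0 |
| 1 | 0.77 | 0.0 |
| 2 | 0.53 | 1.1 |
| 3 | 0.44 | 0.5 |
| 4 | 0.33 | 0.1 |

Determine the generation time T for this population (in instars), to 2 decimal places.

lx·mx: 0, 0, 0.583, 0.22, 0.033 → R0 = 0.836
x·lx·mx: 0, 0, 1.166, 0.66, 0.132 → Σ = 1.958
T = 1.958 / 0.836 = 2.342105… → 2.34

2.34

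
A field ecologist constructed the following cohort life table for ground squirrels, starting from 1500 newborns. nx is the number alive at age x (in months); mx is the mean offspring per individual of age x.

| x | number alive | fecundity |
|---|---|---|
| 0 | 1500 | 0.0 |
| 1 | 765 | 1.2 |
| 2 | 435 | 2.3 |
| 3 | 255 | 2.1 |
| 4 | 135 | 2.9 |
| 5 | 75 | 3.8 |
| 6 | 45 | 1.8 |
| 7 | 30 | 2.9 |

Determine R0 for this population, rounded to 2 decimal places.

2.20

lx = nx/n0 = nx/1500: 1, 0.51, 0.29, 0.17, 0.09, 0.05, 0.03, 0.02
lx·mx by age: 0, 0.612, 0.667, 0.357, 0.261, 0.19, 0.054, 0.058
R0 = Σ lx·mx = 2.199 → 2.20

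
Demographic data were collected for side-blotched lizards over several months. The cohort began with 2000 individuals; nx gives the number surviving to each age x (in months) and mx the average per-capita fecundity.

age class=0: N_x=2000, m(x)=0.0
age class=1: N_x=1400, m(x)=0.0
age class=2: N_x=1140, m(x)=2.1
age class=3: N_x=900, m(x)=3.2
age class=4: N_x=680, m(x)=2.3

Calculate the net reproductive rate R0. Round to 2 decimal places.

lx = nx/n0 = nx/2000: 1, 0.7, 0.57, 0.45, 0.34
lx·mx by age: 0, 0, 1.197, 1.44, 0.782
R0 = Σ lx·mx = 3.419 → 3.42

3.42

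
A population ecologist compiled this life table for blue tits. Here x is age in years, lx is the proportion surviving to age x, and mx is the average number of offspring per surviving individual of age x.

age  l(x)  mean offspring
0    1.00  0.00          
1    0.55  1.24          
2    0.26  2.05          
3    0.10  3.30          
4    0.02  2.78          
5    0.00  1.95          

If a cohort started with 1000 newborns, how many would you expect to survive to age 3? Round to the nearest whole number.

100

Expected survivors = N0 · l_3 = 1000 × 0.10 = 100 → 100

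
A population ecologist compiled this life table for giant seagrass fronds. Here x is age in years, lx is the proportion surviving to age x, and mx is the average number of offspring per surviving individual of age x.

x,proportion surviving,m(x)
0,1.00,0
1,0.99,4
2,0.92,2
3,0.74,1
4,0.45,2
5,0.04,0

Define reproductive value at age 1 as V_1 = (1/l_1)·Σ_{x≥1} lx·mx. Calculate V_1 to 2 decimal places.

lx·mx for x ≥ 1: 3.96, 1.84, 0.74, 0.9, 0 → sum = 7.44
V_1 = 7.44 / l_1 = 7.44 / 0.99 = 7.515152… → 7.52

7.52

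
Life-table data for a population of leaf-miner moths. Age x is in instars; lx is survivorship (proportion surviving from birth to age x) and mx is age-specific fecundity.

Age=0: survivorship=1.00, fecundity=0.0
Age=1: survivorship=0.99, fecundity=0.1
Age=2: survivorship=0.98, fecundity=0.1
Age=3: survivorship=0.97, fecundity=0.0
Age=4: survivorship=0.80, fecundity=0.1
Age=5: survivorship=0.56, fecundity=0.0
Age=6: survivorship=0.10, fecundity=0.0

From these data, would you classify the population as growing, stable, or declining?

declining

R0 = Σ lx·mx = 0 + 0.099 + 0.098 + 0 + 0.08 + 0 + 0 = 0.277
R0 < 1, so the population is declining.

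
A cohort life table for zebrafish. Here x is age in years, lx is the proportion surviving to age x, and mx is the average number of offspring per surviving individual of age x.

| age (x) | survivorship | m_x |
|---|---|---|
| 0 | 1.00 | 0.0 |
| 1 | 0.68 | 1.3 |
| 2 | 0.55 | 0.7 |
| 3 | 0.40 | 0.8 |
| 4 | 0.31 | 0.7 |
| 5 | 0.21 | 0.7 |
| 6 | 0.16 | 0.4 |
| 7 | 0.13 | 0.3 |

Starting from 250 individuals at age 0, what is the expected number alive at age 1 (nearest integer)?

Expected survivors = N0 · l_1 = 250 × 0.68 = 170 → 170

170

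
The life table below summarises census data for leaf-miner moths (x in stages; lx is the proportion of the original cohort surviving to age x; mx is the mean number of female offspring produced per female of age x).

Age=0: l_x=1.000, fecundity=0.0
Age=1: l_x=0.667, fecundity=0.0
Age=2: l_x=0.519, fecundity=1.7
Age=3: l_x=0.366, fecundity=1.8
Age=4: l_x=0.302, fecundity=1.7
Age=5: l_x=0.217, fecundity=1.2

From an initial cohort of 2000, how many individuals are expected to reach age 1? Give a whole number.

Expected survivors = N0 · l_1 = 2000 × 0.667 = 1334 → 1334

1334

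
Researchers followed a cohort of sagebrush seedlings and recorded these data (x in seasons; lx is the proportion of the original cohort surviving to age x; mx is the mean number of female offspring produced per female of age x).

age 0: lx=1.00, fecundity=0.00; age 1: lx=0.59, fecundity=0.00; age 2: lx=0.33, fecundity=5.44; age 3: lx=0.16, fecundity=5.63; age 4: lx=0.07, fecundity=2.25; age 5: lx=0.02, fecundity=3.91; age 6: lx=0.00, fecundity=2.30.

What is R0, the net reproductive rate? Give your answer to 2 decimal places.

2.93

lx·mx by age: 0, 0, 1.7952, 0.9008, 0.1575, 0.0782, 0
R0 = Σ lx·mx = 2.9317 → 2.93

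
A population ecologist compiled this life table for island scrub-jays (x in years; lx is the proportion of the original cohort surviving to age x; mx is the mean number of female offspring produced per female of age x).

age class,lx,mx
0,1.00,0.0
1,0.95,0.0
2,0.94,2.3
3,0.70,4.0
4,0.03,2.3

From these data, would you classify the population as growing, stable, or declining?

growing

R0 = Σ lx·mx = 0 + 0 + 2.162 + 2.8 + 0.069 = 5.031
R0 > 1, so the population is growing.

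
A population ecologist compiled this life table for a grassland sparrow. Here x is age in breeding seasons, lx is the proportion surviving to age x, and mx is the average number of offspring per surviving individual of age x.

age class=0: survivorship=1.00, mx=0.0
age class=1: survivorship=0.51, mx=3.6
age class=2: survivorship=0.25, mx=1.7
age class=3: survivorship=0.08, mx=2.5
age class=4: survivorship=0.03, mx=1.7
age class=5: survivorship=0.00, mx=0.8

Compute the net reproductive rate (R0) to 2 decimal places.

2.51

lx·mx by age: 0, 1.836, 0.425, 0.2, 0.051, 0
R0 = Σ lx·mx = 2.512 → 2.51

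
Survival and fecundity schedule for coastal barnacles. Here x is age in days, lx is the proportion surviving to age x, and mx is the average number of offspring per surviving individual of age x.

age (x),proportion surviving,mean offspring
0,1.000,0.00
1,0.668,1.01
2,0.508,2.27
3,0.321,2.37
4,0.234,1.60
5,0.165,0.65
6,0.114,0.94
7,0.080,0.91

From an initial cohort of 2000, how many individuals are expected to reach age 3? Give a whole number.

642

Expected survivors = N0 · l_3 = 2000 × 0.321 = 642 → 642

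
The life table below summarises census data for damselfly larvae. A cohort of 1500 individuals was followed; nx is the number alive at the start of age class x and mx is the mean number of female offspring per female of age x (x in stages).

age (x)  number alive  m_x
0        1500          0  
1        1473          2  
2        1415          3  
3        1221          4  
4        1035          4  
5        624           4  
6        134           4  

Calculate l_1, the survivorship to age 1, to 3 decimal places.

0.982

l_1 = n_1/n_0 = 1473/1500 = 0.982 → 0.982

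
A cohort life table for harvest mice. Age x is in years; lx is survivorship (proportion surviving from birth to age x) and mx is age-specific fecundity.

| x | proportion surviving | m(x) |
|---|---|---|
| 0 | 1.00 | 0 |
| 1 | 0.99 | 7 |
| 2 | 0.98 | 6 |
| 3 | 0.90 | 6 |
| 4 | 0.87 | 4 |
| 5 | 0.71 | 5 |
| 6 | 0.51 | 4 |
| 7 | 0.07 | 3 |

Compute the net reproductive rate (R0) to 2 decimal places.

lx·mx by age: 0, 6.93, 5.88, 5.4, 3.48, 3.55, 2.04, 0.21
R0 = Σ lx·mx = 27.49 → 27.49

27.49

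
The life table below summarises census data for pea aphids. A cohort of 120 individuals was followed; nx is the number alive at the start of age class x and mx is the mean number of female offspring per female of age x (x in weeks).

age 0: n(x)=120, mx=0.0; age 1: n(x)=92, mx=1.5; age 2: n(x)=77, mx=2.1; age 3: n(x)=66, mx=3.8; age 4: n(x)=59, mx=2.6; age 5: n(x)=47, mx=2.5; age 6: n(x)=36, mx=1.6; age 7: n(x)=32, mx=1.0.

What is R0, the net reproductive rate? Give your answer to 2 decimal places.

lx = nx/n0 = nx/120: 1, 0.76667…, 0.64167…, 0.55, 0.49167…, 0.39167…, 0.3, 0.26667…
lx·mx by age: 0, 1.15…, 1.3475…, 2.09, 1.278333…, 0.979167…, 0.48, 0.266667…
R0 = Σ lx·mx = 7.591667… → 7.59

7.59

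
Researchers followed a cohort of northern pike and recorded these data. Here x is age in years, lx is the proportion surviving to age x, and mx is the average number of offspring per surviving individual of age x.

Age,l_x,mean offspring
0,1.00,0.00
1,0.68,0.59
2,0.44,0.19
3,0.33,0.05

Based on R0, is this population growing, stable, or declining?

R0 = Σ lx·mx = 0 + 0.4012 + 0.0836 + 0.0165 = 0.5013
R0 < 1, so the population is declining.

declining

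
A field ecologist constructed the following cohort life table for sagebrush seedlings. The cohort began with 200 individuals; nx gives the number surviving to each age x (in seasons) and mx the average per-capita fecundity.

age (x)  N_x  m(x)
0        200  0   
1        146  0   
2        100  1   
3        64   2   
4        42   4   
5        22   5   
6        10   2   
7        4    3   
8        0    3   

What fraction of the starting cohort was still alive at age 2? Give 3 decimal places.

l_2 = n_2/n_0 = 100/200 = 0.5 → 0.500

0.500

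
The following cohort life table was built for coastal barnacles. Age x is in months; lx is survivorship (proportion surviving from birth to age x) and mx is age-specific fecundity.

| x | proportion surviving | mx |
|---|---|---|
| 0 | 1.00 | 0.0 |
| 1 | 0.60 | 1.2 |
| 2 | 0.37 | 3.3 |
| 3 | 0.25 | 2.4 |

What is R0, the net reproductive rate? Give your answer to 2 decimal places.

lx·mx by age: 0, 0.72, 1.221, 0.6
R0 = Σ lx·mx = 2.541 → 2.54

2.54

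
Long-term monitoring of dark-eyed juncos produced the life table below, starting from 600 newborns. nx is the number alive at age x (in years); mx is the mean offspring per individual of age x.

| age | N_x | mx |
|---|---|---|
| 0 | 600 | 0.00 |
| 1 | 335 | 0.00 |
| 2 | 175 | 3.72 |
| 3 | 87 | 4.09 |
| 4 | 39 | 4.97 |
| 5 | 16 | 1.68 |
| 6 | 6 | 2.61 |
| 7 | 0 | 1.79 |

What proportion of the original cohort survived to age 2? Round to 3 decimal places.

0.292

l_2 = n_2/n_0 = 175/600 = 0.291667… → 0.292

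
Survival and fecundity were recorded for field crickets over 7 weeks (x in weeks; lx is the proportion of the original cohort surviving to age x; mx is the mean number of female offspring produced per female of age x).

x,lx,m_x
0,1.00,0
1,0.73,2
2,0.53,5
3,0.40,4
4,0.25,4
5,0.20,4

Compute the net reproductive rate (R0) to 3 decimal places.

7.510

lx·mx by age: 0, 1.46, 2.65, 1.6, 1, 0.8
R0 = Σ lx·mx = 7.51 → 7.510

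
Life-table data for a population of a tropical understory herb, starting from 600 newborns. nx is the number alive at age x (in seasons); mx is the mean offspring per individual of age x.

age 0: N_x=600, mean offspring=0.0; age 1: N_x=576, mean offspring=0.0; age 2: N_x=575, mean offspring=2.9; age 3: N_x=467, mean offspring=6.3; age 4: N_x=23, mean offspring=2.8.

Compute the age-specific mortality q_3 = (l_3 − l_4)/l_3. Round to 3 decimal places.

lx = nx/n0 = nx/600: 1, 0.96, 0.95833…, 0.77833…, 0.03833…
q_3 = (l_3 − l_4) / l_3 = (0.778333… − 0.038333…) / 0.778333…
     = 0.74… / 0.778333… = 0.950749… → 0.951

0.951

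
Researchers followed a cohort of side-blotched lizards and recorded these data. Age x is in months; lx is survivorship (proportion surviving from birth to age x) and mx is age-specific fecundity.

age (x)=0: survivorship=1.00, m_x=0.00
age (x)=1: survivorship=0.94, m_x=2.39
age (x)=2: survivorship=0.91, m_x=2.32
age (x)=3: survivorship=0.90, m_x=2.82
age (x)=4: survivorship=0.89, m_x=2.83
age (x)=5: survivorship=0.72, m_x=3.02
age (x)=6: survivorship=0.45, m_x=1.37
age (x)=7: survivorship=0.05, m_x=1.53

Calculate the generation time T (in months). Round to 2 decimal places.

3.20

lx·mx: 0, 2.2466, 2.1112, 2.538, 2.5187, 2.1744, 0.6165, 0.0765 → R0 = 12.2819
x·lx·mx: 0, 2.2466, 4.2224, 7.614, 10.0748, 10.872, 3.699, 0.5355 → Σ = 39.2643
T = 39.2643 / 12.2819 = 3.196924… → 3.20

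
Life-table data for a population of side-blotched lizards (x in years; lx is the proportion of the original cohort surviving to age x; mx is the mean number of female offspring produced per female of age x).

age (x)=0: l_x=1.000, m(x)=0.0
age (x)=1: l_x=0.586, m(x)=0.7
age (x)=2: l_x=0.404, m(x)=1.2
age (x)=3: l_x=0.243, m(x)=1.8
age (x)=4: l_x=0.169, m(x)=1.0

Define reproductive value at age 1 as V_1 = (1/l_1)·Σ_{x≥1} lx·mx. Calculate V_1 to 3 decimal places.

lx·mx for x ≥ 1: 0.4102, 0.4848, 0.4374, 0.169 → sum = 1.5014
V_1 = 1.5014 / l_1 = 1.5014 / 0.586 = 2.562116… → 2.562

2.562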